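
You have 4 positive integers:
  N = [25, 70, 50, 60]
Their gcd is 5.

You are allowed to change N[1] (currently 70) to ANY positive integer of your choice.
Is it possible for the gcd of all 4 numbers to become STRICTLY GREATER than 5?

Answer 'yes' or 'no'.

Current gcd = 5
gcd of all OTHER numbers (without N[1]=70): gcd([25, 50, 60]) = 5
The new gcd after any change is gcd(5, new_value).
This can be at most 5.
Since 5 = old gcd 5, the gcd can only stay the same or decrease.

Answer: no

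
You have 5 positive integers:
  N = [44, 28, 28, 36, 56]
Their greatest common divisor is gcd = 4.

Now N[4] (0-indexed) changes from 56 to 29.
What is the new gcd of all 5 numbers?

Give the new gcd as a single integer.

Numbers: [44, 28, 28, 36, 56], gcd = 4
Change: index 4, 56 -> 29
gcd of the OTHER numbers (without index 4): gcd([44, 28, 28, 36]) = 4
New gcd = gcd(g_others, new_val) = gcd(4, 29) = 1

Answer: 1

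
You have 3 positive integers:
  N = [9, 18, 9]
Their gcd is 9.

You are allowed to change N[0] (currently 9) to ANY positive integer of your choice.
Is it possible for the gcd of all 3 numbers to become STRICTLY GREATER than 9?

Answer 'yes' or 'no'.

Answer: no

Derivation:
Current gcd = 9
gcd of all OTHER numbers (without N[0]=9): gcd([18, 9]) = 9
The new gcd after any change is gcd(9, new_value).
This can be at most 9.
Since 9 = old gcd 9, the gcd can only stay the same or decrease.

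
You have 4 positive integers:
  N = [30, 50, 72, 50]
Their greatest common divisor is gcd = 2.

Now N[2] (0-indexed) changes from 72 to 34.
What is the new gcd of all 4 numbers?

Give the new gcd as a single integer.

Answer: 2

Derivation:
Numbers: [30, 50, 72, 50], gcd = 2
Change: index 2, 72 -> 34
gcd of the OTHER numbers (without index 2): gcd([30, 50, 50]) = 10
New gcd = gcd(g_others, new_val) = gcd(10, 34) = 2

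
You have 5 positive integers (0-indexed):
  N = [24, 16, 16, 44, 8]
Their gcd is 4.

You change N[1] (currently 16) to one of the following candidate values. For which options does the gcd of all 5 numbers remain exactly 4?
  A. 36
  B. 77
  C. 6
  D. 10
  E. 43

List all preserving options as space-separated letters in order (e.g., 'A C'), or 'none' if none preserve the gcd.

Answer: A

Derivation:
Old gcd = 4; gcd of others (without N[1]) = 4
New gcd for candidate v: gcd(4, v). Preserves old gcd iff gcd(4, v) = 4.
  Option A: v=36, gcd(4,36)=4 -> preserves
  Option B: v=77, gcd(4,77)=1 -> changes
  Option C: v=6, gcd(4,6)=2 -> changes
  Option D: v=10, gcd(4,10)=2 -> changes
  Option E: v=43, gcd(4,43)=1 -> changes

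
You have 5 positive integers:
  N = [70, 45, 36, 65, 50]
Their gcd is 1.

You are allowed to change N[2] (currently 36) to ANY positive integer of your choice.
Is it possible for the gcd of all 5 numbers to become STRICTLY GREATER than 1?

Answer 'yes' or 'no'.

Current gcd = 1
gcd of all OTHER numbers (without N[2]=36): gcd([70, 45, 65, 50]) = 5
The new gcd after any change is gcd(5, new_value).
This can be at most 5.
Since 5 > old gcd 1, the gcd CAN increase (e.g., set N[2] = 5).

Answer: yes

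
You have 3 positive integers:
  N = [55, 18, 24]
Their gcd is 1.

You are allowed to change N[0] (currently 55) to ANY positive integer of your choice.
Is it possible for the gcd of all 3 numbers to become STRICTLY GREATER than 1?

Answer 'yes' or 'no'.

Current gcd = 1
gcd of all OTHER numbers (without N[0]=55): gcd([18, 24]) = 6
The new gcd after any change is gcd(6, new_value).
This can be at most 6.
Since 6 > old gcd 1, the gcd CAN increase (e.g., set N[0] = 6).

Answer: yes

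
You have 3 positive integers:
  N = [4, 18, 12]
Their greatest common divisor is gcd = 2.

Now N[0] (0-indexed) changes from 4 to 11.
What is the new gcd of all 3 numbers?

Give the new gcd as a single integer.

Answer: 1

Derivation:
Numbers: [4, 18, 12], gcd = 2
Change: index 0, 4 -> 11
gcd of the OTHER numbers (without index 0): gcd([18, 12]) = 6
New gcd = gcd(g_others, new_val) = gcd(6, 11) = 1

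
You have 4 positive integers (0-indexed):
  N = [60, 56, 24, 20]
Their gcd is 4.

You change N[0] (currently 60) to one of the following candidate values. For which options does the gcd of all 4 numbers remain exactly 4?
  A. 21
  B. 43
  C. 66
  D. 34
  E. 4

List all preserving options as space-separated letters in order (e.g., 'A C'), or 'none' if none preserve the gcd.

Answer: E

Derivation:
Old gcd = 4; gcd of others (without N[0]) = 4
New gcd for candidate v: gcd(4, v). Preserves old gcd iff gcd(4, v) = 4.
  Option A: v=21, gcd(4,21)=1 -> changes
  Option B: v=43, gcd(4,43)=1 -> changes
  Option C: v=66, gcd(4,66)=2 -> changes
  Option D: v=34, gcd(4,34)=2 -> changes
  Option E: v=4, gcd(4,4)=4 -> preserves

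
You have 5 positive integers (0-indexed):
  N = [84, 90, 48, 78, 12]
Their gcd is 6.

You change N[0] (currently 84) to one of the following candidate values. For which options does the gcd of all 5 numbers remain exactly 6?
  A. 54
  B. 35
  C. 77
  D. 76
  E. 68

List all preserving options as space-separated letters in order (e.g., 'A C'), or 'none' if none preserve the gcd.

Old gcd = 6; gcd of others (without N[0]) = 6
New gcd for candidate v: gcd(6, v). Preserves old gcd iff gcd(6, v) = 6.
  Option A: v=54, gcd(6,54)=6 -> preserves
  Option B: v=35, gcd(6,35)=1 -> changes
  Option C: v=77, gcd(6,77)=1 -> changes
  Option D: v=76, gcd(6,76)=2 -> changes
  Option E: v=68, gcd(6,68)=2 -> changes

Answer: A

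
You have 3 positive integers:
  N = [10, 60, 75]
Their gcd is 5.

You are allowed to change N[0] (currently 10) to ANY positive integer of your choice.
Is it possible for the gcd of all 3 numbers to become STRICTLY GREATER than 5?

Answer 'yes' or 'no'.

Current gcd = 5
gcd of all OTHER numbers (without N[0]=10): gcd([60, 75]) = 15
The new gcd after any change is gcd(15, new_value).
This can be at most 15.
Since 15 > old gcd 5, the gcd CAN increase (e.g., set N[0] = 15).

Answer: yes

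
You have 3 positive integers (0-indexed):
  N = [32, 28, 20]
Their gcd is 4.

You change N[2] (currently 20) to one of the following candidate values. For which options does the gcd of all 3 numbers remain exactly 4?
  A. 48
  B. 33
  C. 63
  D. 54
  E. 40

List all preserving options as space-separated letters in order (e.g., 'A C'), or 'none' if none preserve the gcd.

Answer: A E

Derivation:
Old gcd = 4; gcd of others (without N[2]) = 4
New gcd for candidate v: gcd(4, v). Preserves old gcd iff gcd(4, v) = 4.
  Option A: v=48, gcd(4,48)=4 -> preserves
  Option B: v=33, gcd(4,33)=1 -> changes
  Option C: v=63, gcd(4,63)=1 -> changes
  Option D: v=54, gcd(4,54)=2 -> changes
  Option E: v=40, gcd(4,40)=4 -> preserves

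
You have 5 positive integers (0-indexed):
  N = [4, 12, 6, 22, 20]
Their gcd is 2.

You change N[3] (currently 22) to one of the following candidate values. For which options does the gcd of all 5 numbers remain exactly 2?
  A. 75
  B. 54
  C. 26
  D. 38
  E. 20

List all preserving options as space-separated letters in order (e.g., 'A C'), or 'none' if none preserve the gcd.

Old gcd = 2; gcd of others (without N[3]) = 2
New gcd for candidate v: gcd(2, v). Preserves old gcd iff gcd(2, v) = 2.
  Option A: v=75, gcd(2,75)=1 -> changes
  Option B: v=54, gcd(2,54)=2 -> preserves
  Option C: v=26, gcd(2,26)=2 -> preserves
  Option D: v=38, gcd(2,38)=2 -> preserves
  Option E: v=20, gcd(2,20)=2 -> preserves

Answer: B C D E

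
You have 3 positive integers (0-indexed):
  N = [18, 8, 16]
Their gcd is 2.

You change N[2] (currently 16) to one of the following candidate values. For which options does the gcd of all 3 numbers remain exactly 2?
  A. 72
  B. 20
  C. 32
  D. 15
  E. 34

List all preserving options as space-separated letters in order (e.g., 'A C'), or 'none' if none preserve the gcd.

Answer: A B C E

Derivation:
Old gcd = 2; gcd of others (without N[2]) = 2
New gcd for candidate v: gcd(2, v). Preserves old gcd iff gcd(2, v) = 2.
  Option A: v=72, gcd(2,72)=2 -> preserves
  Option B: v=20, gcd(2,20)=2 -> preserves
  Option C: v=32, gcd(2,32)=2 -> preserves
  Option D: v=15, gcd(2,15)=1 -> changes
  Option E: v=34, gcd(2,34)=2 -> preserves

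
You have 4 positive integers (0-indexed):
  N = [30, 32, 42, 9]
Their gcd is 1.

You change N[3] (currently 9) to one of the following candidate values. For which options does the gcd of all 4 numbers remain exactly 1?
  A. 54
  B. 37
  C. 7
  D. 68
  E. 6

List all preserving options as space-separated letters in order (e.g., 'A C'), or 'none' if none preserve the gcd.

Answer: B C

Derivation:
Old gcd = 1; gcd of others (without N[3]) = 2
New gcd for candidate v: gcd(2, v). Preserves old gcd iff gcd(2, v) = 1.
  Option A: v=54, gcd(2,54)=2 -> changes
  Option B: v=37, gcd(2,37)=1 -> preserves
  Option C: v=7, gcd(2,7)=1 -> preserves
  Option D: v=68, gcd(2,68)=2 -> changes
  Option E: v=6, gcd(2,6)=2 -> changes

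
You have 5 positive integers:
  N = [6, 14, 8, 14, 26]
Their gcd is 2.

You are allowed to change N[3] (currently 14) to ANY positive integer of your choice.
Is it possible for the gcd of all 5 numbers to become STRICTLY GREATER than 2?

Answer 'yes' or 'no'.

Answer: no

Derivation:
Current gcd = 2
gcd of all OTHER numbers (without N[3]=14): gcd([6, 14, 8, 26]) = 2
The new gcd after any change is gcd(2, new_value).
This can be at most 2.
Since 2 = old gcd 2, the gcd can only stay the same or decrease.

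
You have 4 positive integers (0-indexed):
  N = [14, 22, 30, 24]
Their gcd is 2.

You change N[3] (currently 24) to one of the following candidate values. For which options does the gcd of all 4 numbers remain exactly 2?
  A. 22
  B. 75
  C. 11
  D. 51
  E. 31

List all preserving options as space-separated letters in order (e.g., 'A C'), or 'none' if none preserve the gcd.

Old gcd = 2; gcd of others (without N[3]) = 2
New gcd for candidate v: gcd(2, v). Preserves old gcd iff gcd(2, v) = 2.
  Option A: v=22, gcd(2,22)=2 -> preserves
  Option B: v=75, gcd(2,75)=1 -> changes
  Option C: v=11, gcd(2,11)=1 -> changes
  Option D: v=51, gcd(2,51)=1 -> changes
  Option E: v=31, gcd(2,31)=1 -> changes

Answer: A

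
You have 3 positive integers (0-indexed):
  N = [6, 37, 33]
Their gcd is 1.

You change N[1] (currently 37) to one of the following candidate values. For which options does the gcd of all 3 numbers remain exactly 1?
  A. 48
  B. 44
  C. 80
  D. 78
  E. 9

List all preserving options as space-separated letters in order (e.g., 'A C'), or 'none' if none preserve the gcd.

Answer: B C

Derivation:
Old gcd = 1; gcd of others (without N[1]) = 3
New gcd for candidate v: gcd(3, v). Preserves old gcd iff gcd(3, v) = 1.
  Option A: v=48, gcd(3,48)=3 -> changes
  Option B: v=44, gcd(3,44)=1 -> preserves
  Option C: v=80, gcd(3,80)=1 -> preserves
  Option D: v=78, gcd(3,78)=3 -> changes
  Option E: v=9, gcd(3,9)=3 -> changes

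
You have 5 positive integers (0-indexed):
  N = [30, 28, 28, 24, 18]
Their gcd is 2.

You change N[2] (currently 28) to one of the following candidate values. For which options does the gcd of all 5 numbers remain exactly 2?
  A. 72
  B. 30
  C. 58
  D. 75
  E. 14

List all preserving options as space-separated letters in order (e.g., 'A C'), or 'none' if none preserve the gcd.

Old gcd = 2; gcd of others (without N[2]) = 2
New gcd for candidate v: gcd(2, v). Preserves old gcd iff gcd(2, v) = 2.
  Option A: v=72, gcd(2,72)=2 -> preserves
  Option B: v=30, gcd(2,30)=2 -> preserves
  Option C: v=58, gcd(2,58)=2 -> preserves
  Option D: v=75, gcd(2,75)=1 -> changes
  Option E: v=14, gcd(2,14)=2 -> preserves

Answer: A B C E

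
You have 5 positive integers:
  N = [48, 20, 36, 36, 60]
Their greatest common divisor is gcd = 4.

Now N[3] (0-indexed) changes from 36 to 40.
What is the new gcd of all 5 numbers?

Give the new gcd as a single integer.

Numbers: [48, 20, 36, 36, 60], gcd = 4
Change: index 3, 36 -> 40
gcd of the OTHER numbers (without index 3): gcd([48, 20, 36, 60]) = 4
New gcd = gcd(g_others, new_val) = gcd(4, 40) = 4

Answer: 4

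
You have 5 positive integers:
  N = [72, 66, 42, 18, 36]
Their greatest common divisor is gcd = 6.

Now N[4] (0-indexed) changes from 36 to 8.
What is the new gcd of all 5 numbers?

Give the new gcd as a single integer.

Answer: 2

Derivation:
Numbers: [72, 66, 42, 18, 36], gcd = 6
Change: index 4, 36 -> 8
gcd of the OTHER numbers (without index 4): gcd([72, 66, 42, 18]) = 6
New gcd = gcd(g_others, new_val) = gcd(6, 8) = 2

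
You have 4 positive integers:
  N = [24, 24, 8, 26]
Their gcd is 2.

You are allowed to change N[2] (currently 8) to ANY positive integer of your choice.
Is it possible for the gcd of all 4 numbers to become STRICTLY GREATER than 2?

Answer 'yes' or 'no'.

Current gcd = 2
gcd of all OTHER numbers (without N[2]=8): gcd([24, 24, 26]) = 2
The new gcd after any change is gcd(2, new_value).
This can be at most 2.
Since 2 = old gcd 2, the gcd can only stay the same or decrease.

Answer: no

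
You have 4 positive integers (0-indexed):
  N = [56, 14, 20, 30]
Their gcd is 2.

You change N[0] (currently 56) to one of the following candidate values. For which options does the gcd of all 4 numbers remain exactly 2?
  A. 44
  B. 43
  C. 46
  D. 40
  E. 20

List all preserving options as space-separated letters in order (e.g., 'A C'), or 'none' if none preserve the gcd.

Answer: A C D E

Derivation:
Old gcd = 2; gcd of others (without N[0]) = 2
New gcd for candidate v: gcd(2, v). Preserves old gcd iff gcd(2, v) = 2.
  Option A: v=44, gcd(2,44)=2 -> preserves
  Option B: v=43, gcd(2,43)=1 -> changes
  Option C: v=46, gcd(2,46)=2 -> preserves
  Option D: v=40, gcd(2,40)=2 -> preserves
  Option E: v=20, gcd(2,20)=2 -> preserves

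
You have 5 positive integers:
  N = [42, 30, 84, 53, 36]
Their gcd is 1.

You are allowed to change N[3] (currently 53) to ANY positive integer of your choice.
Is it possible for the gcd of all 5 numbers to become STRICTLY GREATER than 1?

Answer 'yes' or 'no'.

Current gcd = 1
gcd of all OTHER numbers (without N[3]=53): gcd([42, 30, 84, 36]) = 6
The new gcd after any change is gcd(6, new_value).
This can be at most 6.
Since 6 > old gcd 1, the gcd CAN increase (e.g., set N[3] = 6).

Answer: yes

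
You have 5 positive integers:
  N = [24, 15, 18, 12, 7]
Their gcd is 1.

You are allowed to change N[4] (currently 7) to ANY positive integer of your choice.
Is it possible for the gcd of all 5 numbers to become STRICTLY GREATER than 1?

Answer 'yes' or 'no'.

Answer: yes

Derivation:
Current gcd = 1
gcd of all OTHER numbers (without N[4]=7): gcd([24, 15, 18, 12]) = 3
The new gcd after any change is gcd(3, new_value).
This can be at most 3.
Since 3 > old gcd 1, the gcd CAN increase (e.g., set N[4] = 3).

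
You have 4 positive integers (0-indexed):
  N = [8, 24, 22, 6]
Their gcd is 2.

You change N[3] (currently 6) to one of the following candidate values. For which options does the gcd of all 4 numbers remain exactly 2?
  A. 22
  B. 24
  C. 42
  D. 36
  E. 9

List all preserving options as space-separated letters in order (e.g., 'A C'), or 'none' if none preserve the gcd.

Old gcd = 2; gcd of others (without N[3]) = 2
New gcd for candidate v: gcd(2, v). Preserves old gcd iff gcd(2, v) = 2.
  Option A: v=22, gcd(2,22)=2 -> preserves
  Option B: v=24, gcd(2,24)=2 -> preserves
  Option C: v=42, gcd(2,42)=2 -> preserves
  Option D: v=36, gcd(2,36)=2 -> preserves
  Option E: v=9, gcd(2,9)=1 -> changes

Answer: A B C D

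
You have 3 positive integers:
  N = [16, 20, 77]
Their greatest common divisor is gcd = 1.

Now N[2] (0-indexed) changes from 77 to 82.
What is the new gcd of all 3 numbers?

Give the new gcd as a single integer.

Numbers: [16, 20, 77], gcd = 1
Change: index 2, 77 -> 82
gcd of the OTHER numbers (without index 2): gcd([16, 20]) = 4
New gcd = gcd(g_others, new_val) = gcd(4, 82) = 2

Answer: 2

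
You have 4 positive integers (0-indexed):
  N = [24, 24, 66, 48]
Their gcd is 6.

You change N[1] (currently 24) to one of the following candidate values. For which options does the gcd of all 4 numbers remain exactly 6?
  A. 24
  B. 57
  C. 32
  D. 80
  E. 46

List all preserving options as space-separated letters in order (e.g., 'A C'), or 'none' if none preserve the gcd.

Answer: A

Derivation:
Old gcd = 6; gcd of others (without N[1]) = 6
New gcd for candidate v: gcd(6, v). Preserves old gcd iff gcd(6, v) = 6.
  Option A: v=24, gcd(6,24)=6 -> preserves
  Option B: v=57, gcd(6,57)=3 -> changes
  Option C: v=32, gcd(6,32)=2 -> changes
  Option D: v=80, gcd(6,80)=2 -> changes
  Option E: v=46, gcd(6,46)=2 -> changes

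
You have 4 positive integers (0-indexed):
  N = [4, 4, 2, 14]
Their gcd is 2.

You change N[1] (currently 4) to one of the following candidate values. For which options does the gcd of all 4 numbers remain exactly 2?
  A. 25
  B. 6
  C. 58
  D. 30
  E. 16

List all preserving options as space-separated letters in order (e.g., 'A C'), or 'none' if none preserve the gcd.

Old gcd = 2; gcd of others (without N[1]) = 2
New gcd for candidate v: gcd(2, v). Preserves old gcd iff gcd(2, v) = 2.
  Option A: v=25, gcd(2,25)=1 -> changes
  Option B: v=6, gcd(2,6)=2 -> preserves
  Option C: v=58, gcd(2,58)=2 -> preserves
  Option D: v=30, gcd(2,30)=2 -> preserves
  Option E: v=16, gcd(2,16)=2 -> preserves

Answer: B C D E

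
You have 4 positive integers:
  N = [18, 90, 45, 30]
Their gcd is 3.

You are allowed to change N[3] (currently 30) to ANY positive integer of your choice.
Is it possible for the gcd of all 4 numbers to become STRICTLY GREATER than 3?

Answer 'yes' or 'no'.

Answer: yes

Derivation:
Current gcd = 3
gcd of all OTHER numbers (without N[3]=30): gcd([18, 90, 45]) = 9
The new gcd after any change is gcd(9, new_value).
This can be at most 9.
Since 9 > old gcd 3, the gcd CAN increase (e.g., set N[3] = 9).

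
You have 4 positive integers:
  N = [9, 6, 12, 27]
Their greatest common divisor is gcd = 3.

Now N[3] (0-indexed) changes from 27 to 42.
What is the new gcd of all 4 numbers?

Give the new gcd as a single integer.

Answer: 3

Derivation:
Numbers: [9, 6, 12, 27], gcd = 3
Change: index 3, 27 -> 42
gcd of the OTHER numbers (without index 3): gcd([9, 6, 12]) = 3
New gcd = gcd(g_others, new_val) = gcd(3, 42) = 3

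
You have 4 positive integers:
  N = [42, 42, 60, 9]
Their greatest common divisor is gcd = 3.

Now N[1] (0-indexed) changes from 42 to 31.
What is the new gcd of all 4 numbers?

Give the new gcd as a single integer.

Numbers: [42, 42, 60, 9], gcd = 3
Change: index 1, 42 -> 31
gcd of the OTHER numbers (without index 1): gcd([42, 60, 9]) = 3
New gcd = gcd(g_others, new_val) = gcd(3, 31) = 1

Answer: 1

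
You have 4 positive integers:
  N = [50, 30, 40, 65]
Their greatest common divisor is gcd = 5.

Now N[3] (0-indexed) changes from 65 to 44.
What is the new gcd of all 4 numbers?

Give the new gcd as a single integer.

Numbers: [50, 30, 40, 65], gcd = 5
Change: index 3, 65 -> 44
gcd of the OTHER numbers (without index 3): gcd([50, 30, 40]) = 10
New gcd = gcd(g_others, new_val) = gcd(10, 44) = 2

Answer: 2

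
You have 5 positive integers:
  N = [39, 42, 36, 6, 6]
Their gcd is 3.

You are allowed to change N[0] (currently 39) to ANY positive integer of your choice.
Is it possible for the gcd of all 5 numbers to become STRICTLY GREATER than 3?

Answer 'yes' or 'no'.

Answer: yes

Derivation:
Current gcd = 3
gcd of all OTHER numbers (without N[0]=39): gcd([42, 36, 6, 6]) = 6
The new gcd after any change is gcd(6, new_value).
This can be at most 6.
Since 6 > old gcd 3, the gcd CAN increase (e.g., set N[0] = 6).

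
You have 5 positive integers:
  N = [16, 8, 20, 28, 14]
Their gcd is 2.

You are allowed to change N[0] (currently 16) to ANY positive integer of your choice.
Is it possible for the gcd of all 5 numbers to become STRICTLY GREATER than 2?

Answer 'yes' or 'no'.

Answer: no

Derivation:
Current gcd = 2
gcd of all OTHER numbers (without N[0]=16): gcd([8, 20, 28, 14]) = 2
The new gcd after any change is gcd(2, new_value).
This can be at most 2.
Since 2 = old gcd 2, the gcd can only stay the same or decrease.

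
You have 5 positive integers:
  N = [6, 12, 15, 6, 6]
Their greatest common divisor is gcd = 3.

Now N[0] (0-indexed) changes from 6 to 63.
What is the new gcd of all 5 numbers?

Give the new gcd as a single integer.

Answer: 3

Derivation:
Numbers: [6, 12, 15, 6, 6], gcd = 3
Change: index 0, 6 -> 63
gcd of the OTHER numbers (without index 0): gcd([12, 15, 6, 6]) = 3
New gcd = gcd(g_others, new_val) = gcd(3, 63) = 3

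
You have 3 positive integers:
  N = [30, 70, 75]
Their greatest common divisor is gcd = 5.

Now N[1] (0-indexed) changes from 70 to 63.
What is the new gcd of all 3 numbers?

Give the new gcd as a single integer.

Numbers: [30, 70, 75], gcd = 5
Change: index 1, 70 -> 63
gcd of the OTHER numbers (without index 1): gcd([30, 75]) = 15
New gcd = gcd(g_others, new_val) = gcd(15, 63) = 3

Answer: 3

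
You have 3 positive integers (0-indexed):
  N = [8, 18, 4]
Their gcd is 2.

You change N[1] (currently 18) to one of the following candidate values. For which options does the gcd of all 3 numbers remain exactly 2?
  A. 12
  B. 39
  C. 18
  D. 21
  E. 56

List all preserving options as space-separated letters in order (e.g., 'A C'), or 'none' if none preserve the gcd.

Old gcd = 2; gcd of others (without N[1]) = 4
New gcd for candidate v: gcd(4, v). Preserves old gcd iff gcd(4, v) = 2.
  Option A: v=12, gcd(4,12)=4 -> changes
  Option B: v=39, gcd(4,39)=1 -> changes
  Option C: v=18, gcd(4,18)=2 -> preserves
  Option D: v=21, gcd(4,21)=1 -> changes
  Option E: v=56, gcd(4,56)=4 -> changes

Answer: C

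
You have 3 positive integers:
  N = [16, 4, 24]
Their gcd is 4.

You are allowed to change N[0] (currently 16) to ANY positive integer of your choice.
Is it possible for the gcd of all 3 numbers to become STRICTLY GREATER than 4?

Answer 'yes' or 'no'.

Current gcd = 4
gcd of all OTHER numbers (without N[0]=16): gcd([4, 24]) = 4
The new gcd after any change is gcd(4, new_value).
This can be at most 4.
Since 4 = old gcd 4, the gcd can only stay the same or decrease.

Answer: no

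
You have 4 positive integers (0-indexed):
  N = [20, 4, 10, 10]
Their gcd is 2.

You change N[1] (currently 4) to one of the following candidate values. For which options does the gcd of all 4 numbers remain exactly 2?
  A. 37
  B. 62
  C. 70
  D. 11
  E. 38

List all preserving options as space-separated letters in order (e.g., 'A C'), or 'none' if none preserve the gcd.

Old gcd = 2; gcd of others (without N[1]) = 10
New gcd for candidate v: gcd(10, v). Preserves old gcd iff gcd(10, v) = 2.
  Option A: v=37, gcd(10,37)=1 -> changes
  Option B: v=62, gcd(10,62)=2 -> preserves
  Option C: v=70, gcd(10,70)=10 -> changes
  Option D: v=11, gcd(10,11)=1 -> changes
  Option E: v=38, gcd(10,38)=2 -> preserves

Answer: B E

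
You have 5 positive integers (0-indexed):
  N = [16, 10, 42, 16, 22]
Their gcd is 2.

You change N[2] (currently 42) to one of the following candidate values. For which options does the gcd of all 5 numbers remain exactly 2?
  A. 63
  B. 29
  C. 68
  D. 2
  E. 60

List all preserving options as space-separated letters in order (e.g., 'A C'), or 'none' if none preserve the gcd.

Answer: C D E

Derivation:
Old gcd = 2; gcd of others (without N[2]) = 2
New gcd for candidate v: gcd(2, v). Preserves old gcd iff gcd(2, v) = 2.
  Option A: v=63, gcd(2,63)=1 -> changes
  Option B: v=29, gcd(2,29)=1 -> changes
  Option C: v=68, gcd(2,68)=2 -> preserves
  Option D: v=2, gcd(2,2)=2 -> preserves
  Option E: v=60, gcd(2,60)=2 -> preserves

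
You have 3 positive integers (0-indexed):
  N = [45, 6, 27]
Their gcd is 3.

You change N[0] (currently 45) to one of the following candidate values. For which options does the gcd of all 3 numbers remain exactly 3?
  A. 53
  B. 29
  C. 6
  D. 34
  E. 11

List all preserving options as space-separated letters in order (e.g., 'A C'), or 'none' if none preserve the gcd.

Answer: C

Derivation:
Old gcd = 3; gcd of others (without N[0]) = 3
New gcd for candidate v: gcd(3, v). Preserves old gcd iff gcd(3, v) = 3.
  Option A: v=53, gcd(3,53)=1 -> changes
  Option B: v=29, gcd(3,29)=1 -> changes
  Option C: v=6, gcd(3,6)=3 -> preserves
  Option D: v=34, gcd(3,34)=1 -> changes
  Option E: v=11, gcd(3,11)=1 -> changes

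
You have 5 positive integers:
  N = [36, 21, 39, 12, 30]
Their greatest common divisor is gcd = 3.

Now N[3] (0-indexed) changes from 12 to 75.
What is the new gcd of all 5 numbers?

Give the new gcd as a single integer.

Answer: 3

Derivation:
Numbers: [36, 21, 39, 12, 30], gcd = 3
Change: index 3, 12 -> 75
gcd of the OTHER numbers (without index 3): gcd([36, 21, 39, 30]) = 3
New gcd = gcd(g_others, new_val) = gcd(3, 75) = 3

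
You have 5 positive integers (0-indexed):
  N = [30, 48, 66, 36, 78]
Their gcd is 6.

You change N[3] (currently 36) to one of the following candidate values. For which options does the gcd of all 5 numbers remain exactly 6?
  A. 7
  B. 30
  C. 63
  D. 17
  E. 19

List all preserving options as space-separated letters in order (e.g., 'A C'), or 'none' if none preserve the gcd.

Answer: B

Derivation:
Old gcd = 6; gcd of others (without N[3]) = 6
New gcd for candidate v: gcd(6, v). Preserves old gcd iff gcd(6, v) = 6.
  Option A: v=7, gcd(6,7)=1 -> changes
  Option B: v=30, gcd(6,30)=6 -> preserves
  Option C: v=63, gcd(6,63)=3 -> changes
  Option D: v=17, gcd(6,17)=1 -> changes
  Option E: v=19, gcd(6,19)=1 -> changes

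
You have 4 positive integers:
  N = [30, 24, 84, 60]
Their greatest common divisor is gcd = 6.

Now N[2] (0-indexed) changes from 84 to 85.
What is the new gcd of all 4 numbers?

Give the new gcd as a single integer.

Numbers: [30, 24, 84, 60], gcd = 6
Change: index 2, 84 -> 85
gcd of the OTHER numbers (without index 2): gcd([30, 24, 60]) = 6
New gcd = gcd(g_others, new_val) = gcd(6, 85) = 1

Answer: 1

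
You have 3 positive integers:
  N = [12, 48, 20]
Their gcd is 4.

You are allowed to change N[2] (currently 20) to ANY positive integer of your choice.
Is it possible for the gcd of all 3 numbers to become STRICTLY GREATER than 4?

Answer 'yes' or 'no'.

Current gcd = 4
gcd of all OTHER numbers (without N[2]=20): gcd([12, 48]) = 12
The new gcd after any change is gcd(12, new_value).
This can be at most 12.
Since 12 > old gcd 4, the gcd CAN increase (e.g., set N[2] = 12).

Answer: yes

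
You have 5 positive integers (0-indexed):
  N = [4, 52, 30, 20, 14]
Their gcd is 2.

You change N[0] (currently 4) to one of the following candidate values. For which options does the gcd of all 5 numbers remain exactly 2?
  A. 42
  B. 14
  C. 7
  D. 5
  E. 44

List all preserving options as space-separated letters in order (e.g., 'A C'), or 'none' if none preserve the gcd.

Answer: A B E

Derivation:
Old gcd = 2; gcd of others (without N[0]) = 2
New gcd for candidate v: gcd(2, v). Preserves old gcd iff gcd(2, v) = 2.
  Option A: v=42, gcd(2,42)=2 -> preserves
  Option B: v=14, gcd(2,14)=2 -> preserves
  Option C: v=7, gcd(2,7)=1 -> changes
  Option D: v=5, gcd(2,5)=1 -> changes
  Option E: v=44, gcd(2,44)=2 -> preserves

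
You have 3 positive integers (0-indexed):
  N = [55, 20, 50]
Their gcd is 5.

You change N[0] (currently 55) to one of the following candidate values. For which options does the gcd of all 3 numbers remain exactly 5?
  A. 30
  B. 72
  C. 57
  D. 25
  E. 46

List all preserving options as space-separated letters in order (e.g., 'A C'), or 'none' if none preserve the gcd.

Old gcd = 5; gcd of others (without N[0]) = 10
New gcd for candidate v: gcd(10, v). Preserves old gcd iff gcd(10, v) = 5.
  Option A: v=30, gcd(10,30)=10 -> changes
  Option B: v=72, gcd(10,72)=2 -> changes
  Option C: v=57, gcd(10,57)=1 -> changes
  Option D: v=25, gcd(10,25)=5 -> preserves
  Option E: v=46, gcd(10,46)=2 -> changes

Answer: D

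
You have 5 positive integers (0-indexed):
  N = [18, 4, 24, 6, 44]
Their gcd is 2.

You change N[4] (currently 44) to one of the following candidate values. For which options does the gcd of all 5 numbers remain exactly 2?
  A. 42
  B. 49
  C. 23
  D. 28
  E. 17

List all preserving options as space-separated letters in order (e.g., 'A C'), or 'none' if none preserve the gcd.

Old gcd = 2; gcd of others (without N[4]) = 2
New gcd for candidate v: gcd(2, v). Preserves old gcd iff gcd(2, v) = 2.
  Option A: v=42, gcd(2,42)=2 -> preserves
  Option B: v=49, gcd(2,49)=1 -> changes
  Option C: v=23, gcd(2,23)=1 -> changes
  Option D: v=28, gcd(2,28)=2 -> preserves
  Option E: v=17, gcd(2,17)=1 -> changes

Answer: A D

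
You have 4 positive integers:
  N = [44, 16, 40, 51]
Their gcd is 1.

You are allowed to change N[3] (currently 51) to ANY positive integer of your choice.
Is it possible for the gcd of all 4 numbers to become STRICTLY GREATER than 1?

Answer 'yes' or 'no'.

Answer: yes

Derivation:
Current gcd = 1
gcd of all OTHER numbers (without N[3]=51): gcd([44, 16, 40]) = 4
The new gcd after any change is gcd(4, new_value).
This can be at most 4.
Since 4 > old gcd 1, the gcd CAN increase (e.g., set N[3] = 4).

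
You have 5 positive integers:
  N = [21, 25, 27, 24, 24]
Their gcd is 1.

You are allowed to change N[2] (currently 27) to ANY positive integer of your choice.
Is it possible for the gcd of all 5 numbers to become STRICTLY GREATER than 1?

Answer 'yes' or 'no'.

Answer: no

Derivation:
Current gcd = 1
gcd of all OTHER numbers (without N[2]=27): gcd([21, 25, 24, 24]) = 1
The new gcd after any change is gcd(1, new_value).
This can be at most 1.
Since 1 = old gcd 1, the gcd can only stay the same or decrease.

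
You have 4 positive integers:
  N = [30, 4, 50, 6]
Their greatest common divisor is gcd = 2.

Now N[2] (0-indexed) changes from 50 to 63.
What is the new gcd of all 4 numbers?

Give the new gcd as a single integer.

Answer: 1

Derivation:
Numbers: [30, 4, 50, 6], gcd = 2
Change: index 2, 50 -> 63
gcd of the OTHER numbers (without index 2): gcd([30, 4, 6]) = 2
New gcd = gcd(g_others, new_val) = gcd(2, 63) = 1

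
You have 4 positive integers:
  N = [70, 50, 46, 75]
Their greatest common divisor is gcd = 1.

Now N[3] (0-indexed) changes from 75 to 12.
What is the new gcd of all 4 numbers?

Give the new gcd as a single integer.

Answer: 2

Derivation:
Numbers: [70, 50, 46, 75], gcd = 1
Change: index 3, 75 -> 12
gcd of the OTHER numbers (without index 3): gcd([70, 50, 46]) = 2
New gcd = gcd(g_others, new_val) = gcd(2, 12) = 2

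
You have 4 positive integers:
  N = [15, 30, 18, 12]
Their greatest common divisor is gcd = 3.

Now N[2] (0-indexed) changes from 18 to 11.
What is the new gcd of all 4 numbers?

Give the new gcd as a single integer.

Numbers: [15, 30, 18, 12], gcd = 3
Change: index 2, 18 -> 11
gcd of the OTHER numbers (without index 2): gcd([15, 30, 12]) = 3
New gcd = gcd(g_others, new_val) = gcd(3, 11) = 1

Answer: 1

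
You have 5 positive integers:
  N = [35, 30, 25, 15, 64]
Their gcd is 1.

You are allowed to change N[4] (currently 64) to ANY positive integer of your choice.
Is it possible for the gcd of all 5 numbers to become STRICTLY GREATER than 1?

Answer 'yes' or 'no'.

Current gcd = 1
gcd of all OTHER numbers (without N[4]=64): gcd([35, 30, 25, 15]) = 5
The new gcd after any change is gcd(5, new_value).
This can be at most 5.
Since 5 > old gcd 1, the gcd CAN increase (e.g., set N[4] = 5).

Answer: yes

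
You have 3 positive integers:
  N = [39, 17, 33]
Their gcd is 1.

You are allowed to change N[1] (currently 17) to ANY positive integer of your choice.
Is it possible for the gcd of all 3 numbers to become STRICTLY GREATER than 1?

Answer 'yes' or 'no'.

Current gcd = 1
gcd of all OTHER numbers (without N[1]=17): gcd([39, 33]) = 3
The new gcd after any change is gcd(3, new_value).
This can be at most 3.
Since 3 > old gcd 1, the gcd CAN increase (e.g., set N[1] = 3).

Answer: yes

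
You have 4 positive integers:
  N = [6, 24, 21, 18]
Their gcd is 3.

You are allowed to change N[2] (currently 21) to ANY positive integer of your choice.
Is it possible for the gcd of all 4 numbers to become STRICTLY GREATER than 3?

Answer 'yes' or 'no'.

Answer: yes

Derivation:
Current gcd = 3
gcd of all OTHER numbers (without N[2]=21): gcd([6, 24, 18]) = 6
The new gcd after any change is gcd(6, new_value).
This can be at most 6.
Since 6 > old gcd 3, the gcd CAN increase (e.g., set N[2] = 6).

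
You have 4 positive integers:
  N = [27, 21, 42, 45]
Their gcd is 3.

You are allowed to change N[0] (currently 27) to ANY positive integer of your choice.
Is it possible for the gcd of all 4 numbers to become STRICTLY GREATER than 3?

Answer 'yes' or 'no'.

Current gcd = 3
gcd of all OTHER numbers (without N[0]=27): gcd([21, 42, 45]) = 3
The new gcd after any change is gcd(3, new_value).
This can be at most 3.
Since 3 = old gcd 3, the gcd can only stay the same or decrease.

Answer: no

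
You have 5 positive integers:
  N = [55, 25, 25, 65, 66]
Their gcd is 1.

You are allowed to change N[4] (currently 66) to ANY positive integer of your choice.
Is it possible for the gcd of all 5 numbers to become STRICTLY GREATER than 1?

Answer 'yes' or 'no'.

Current gcd = 1
gcd of all OTHER numbers (without N[4]=66): gcd([55, 25, 25, 65]) = 5
The new gcd after any change is gcd(5, new_value).
This can be at most 5.
Since 5 > old gcd 1, the gcd CAN increase (e.g., set N[4] = 5).

Answer: yes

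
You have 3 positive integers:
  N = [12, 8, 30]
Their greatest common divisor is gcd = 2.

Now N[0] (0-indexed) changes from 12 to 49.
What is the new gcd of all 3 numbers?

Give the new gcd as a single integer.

Answer: 1

Derivation:
Numbers: [12, 8, 30], gcd = 2
Change: index 0, 12 -> 49
gcd of the OTHER numbers (without index 0): gcd([8, 30]) = 2
New gcd = gcd(g_others, new_val) = gcd(2, 49) = 1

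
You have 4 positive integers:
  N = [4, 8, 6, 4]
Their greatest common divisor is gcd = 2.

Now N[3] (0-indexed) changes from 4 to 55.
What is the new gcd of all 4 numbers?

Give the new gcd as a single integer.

Numbers: [4, 8, 6, 4], gcd = 2
Change: index 3, 4 -> 55
gcd of the OTHER numbers (without index 3): gcd([4, 8, 6]) = 2
New gcd = gcd(g_others, new_val) = gcd(2, 55) = 1

Answer: 1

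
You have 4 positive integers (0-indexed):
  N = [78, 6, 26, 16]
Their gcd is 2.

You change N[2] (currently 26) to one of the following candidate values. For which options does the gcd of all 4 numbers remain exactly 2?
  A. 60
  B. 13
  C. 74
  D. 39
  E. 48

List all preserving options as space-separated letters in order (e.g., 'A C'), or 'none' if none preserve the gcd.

Old gcd = 2; gcd of others (without N[2]) = 2
New gcd for candidate v: gcd(2, v). Preserves old gcd iff gcd(2, v) = 2.
  Option A: v=60, gcd(2,60)=2 -> preserves
  Option B: v=13, gcd(2,13)=1 -> changes
  Option C: v=74, gcd(2,74)=2 -> preserves
  Option D: v=39, gcd(2,39)=1 -> changes
  Option E: v=48, gcd(2,48)=2 -> preserves

Answer: A C E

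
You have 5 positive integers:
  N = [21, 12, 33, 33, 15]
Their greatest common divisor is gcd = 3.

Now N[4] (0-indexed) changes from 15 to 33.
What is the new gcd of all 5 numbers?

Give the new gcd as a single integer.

Numbers: [21, 12, 33, 33, 15], gcd = 3
Change: index 4, 15 -> 33
gcd of the OTHER numbers (without index 4): gcd([21, 12, 33, 33]) = 3
New gcd = gcd(g_others, new_val) = gcd(3, 33) = 3

Answer: 3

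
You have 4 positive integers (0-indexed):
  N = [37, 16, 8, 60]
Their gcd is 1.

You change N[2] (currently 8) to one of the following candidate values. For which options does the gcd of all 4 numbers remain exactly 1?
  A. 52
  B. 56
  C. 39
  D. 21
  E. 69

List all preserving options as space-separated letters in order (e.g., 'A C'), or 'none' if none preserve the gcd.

Old gcd = 1; gcd of others (without N[2]) = 1
New gcd for candidate v: gcd(1, v). Preserves old gcd iff gcd(1, v) = 1.
  Option A: v=52, gcd(1,52)=1 -> preserves
  Option B: v=56, gcd(1,56)=1 -> preserves
  Option C: v=39, gcd(1,39)=1 -> preserves
  Option D: v=21, gcd(1,21)=1 -> preserves
  Option E: v=69, gcd(1,69)=1 -> preserves

Answer: A B C D E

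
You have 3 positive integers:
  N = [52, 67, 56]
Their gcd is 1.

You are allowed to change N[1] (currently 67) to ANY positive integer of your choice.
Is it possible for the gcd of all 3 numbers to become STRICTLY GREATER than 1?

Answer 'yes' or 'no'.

Current gcd = 1
gcd of all OTHER numbers (without N[1]=67): gcd([52, 56]) = 4
The new gcd after any change is gcd(4, new_value).
This can be at most 4.
Since 4 > old gcd 1, the gcd CAN increase (e.g., set N[1] = 4).

Answer: yes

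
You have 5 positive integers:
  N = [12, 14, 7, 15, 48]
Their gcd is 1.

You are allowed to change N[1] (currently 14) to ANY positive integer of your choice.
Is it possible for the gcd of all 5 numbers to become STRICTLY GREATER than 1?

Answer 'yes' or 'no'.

Current gcd = 1
gcd of all OTHER numbers (without N[1]=14): gcd([12, 7, 15, 48]) = 1
The new gcd after any change is gcd(1, new_value).
This can be at most 1.
Since 1 = old gcd 1, the gcd can only stay the same or decrease.

Answer: no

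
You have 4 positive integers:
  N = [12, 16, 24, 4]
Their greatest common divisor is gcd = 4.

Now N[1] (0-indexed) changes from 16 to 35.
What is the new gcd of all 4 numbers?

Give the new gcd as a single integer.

Numbers: [12, 16, 24, 4], gcd = 4
Change: index 1, 16 -> 35
gcd of the OTHER numbers (without index 1): gcd([12, 24, 4]) = 4
New gcd = gcd(g_others, new_val) = gcd(4, 35) = 1

Answer: 1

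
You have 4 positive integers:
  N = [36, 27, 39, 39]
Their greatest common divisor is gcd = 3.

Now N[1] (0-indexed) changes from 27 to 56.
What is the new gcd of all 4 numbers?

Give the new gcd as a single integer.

Numbers: [36, 27, 39, 39], gcd = 3
Change: index 1, 27 -> 56
gcd of the OTHER numbers (without index 1): gcd([36, 39, 39]) = 3
New gcd = gcd(g_others, new_val) = gcd(3, 56) = 1

Answer: 1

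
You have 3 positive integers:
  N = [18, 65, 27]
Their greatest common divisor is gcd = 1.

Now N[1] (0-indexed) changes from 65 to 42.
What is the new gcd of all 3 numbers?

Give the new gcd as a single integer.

Numbers: [18, 65, 27], gcd = 1
Change: index 1, 65 -> 42
gcd of the OTHER numbers (without index 1): gcd([18, 27]) = 9
New gcd = gcd(g_others, new_val) = gcd(9, 42) = 3

Answer: 3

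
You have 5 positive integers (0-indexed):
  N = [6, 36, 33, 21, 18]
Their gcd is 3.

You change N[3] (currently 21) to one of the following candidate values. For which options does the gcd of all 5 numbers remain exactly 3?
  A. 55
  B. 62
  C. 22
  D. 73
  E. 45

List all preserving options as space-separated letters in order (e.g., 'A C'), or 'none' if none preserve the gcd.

Old gcd = 3; gcd of others (without N[3]) = 3
New gcd for candidate v: gcd(3, v). Preserves old gcd iff gcd(3, v) = 3.
  Option A: v=55, gcd(3,55)=1 -> changes
  Option B: v=62, gcd(3,62)=1 -> changes
  Option C: v=22, gcd(3,22)=1 -> changes
  Option D: v=73, gcd(3,73)=1 -> changes
  Option E: v=45, gcd(3,45)=3 -> preserves

Answer: E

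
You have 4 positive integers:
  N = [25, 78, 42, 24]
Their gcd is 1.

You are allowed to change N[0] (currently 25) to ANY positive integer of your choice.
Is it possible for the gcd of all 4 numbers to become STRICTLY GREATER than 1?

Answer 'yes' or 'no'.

Answer: yes

Derivation:
Current gcd = 1
gcd of all OTHER numbers (without N[0]=25): gcd([78, 42, 24]) = 6
The new gcd after any change is gcd(6, new_value).
This can be at most 6.
Since 6 > old gcd 1, the gcd CAN increase (e.g., set N[0] = 6).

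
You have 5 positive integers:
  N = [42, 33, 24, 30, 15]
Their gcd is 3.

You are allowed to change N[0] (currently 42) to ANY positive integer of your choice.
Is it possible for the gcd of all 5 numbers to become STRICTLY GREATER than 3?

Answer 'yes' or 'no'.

Current gcd = 3
gcd of all OTHER numbers (without N[0]=42): gcd([33, 24, 30, 15]) = 3
The new gcd after any change is gcd(3, new_value).
This can be at most 3.
Since 3 = old gcd 3, the gcd can only stay the same or decrease.

Answer: no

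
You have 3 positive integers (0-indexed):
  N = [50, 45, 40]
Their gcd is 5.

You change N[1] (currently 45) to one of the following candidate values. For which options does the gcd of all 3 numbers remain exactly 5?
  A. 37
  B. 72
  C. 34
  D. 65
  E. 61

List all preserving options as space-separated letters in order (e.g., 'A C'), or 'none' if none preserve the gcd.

Old gcd = 5; gcd of others (without N[1]) = 10
New gcd for candidate v: gcd(10, v). Preserves old gcd iff gcd(10, v) = 5.
  Option A: v=37, gcd(10,37)=1 -> changes
  Option B: v=72, gcd(10,72)=2 -> changes
  Option C: v=34, gcd(10,34)=2 -> changes
  Option D: v=65, gcd(10,65)=5 -> preserves
  Option E: v=61, gcd(10,61)=1 -> changes

Answer: D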